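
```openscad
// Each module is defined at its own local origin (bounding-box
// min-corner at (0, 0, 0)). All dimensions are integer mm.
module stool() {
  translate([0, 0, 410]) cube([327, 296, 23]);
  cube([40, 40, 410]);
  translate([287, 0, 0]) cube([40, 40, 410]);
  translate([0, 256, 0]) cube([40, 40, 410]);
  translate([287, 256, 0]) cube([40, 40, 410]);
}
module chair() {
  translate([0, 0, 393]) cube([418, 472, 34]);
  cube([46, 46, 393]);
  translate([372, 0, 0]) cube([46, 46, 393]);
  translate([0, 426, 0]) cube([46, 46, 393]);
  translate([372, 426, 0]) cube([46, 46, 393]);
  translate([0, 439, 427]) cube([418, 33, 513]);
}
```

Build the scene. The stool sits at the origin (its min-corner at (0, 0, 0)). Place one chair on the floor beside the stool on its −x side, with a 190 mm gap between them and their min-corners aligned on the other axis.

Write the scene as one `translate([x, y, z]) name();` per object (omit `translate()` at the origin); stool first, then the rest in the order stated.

stool();
translate([-608, 0, 0]) chair();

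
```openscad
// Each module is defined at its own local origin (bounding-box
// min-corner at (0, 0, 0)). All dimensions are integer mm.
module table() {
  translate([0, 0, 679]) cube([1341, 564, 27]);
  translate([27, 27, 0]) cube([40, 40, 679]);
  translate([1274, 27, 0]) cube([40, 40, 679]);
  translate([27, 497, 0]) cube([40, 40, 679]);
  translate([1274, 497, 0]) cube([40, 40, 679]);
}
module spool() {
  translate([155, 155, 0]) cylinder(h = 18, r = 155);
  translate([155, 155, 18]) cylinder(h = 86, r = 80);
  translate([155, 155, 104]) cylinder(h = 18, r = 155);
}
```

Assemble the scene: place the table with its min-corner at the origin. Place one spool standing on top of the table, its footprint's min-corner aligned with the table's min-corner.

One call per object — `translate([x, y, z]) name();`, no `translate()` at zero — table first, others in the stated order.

table();
translate([0, 0, 706]) spool();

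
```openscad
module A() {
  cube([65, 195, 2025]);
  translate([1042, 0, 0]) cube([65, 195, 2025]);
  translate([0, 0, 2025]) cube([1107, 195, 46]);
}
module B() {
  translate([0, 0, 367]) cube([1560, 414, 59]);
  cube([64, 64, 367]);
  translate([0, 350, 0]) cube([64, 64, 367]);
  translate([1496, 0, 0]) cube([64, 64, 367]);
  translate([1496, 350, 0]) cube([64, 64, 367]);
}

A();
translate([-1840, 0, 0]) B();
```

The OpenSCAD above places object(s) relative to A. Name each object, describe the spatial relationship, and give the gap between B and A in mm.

The bench's nearest face is 280 mm from the door frame's −x face.

A is a door frame. B is a bench. The bench is on the floor beside the door frame on its −x side. The gap between the bench and the door frame is 280 mm.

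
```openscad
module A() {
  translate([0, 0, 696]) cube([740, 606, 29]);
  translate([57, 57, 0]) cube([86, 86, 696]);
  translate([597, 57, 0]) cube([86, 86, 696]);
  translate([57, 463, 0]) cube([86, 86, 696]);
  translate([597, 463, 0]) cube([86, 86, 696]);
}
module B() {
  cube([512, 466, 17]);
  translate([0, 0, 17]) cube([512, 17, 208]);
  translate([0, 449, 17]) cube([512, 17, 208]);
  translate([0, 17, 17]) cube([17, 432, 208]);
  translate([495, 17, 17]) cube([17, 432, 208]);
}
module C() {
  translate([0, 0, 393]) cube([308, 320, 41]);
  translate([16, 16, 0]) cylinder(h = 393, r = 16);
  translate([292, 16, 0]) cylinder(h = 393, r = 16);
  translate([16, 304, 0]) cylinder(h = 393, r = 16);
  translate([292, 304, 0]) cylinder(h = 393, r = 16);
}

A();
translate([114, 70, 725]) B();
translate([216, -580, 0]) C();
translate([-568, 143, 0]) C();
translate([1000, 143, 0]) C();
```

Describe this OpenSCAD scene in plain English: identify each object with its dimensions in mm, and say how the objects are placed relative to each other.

A is a rectangular dining table. The top is 740×606×29 mm with its upper surface at z = 725 mm. It stands on four 86×86 mm square legs, each inset 57 mm from the nearest pair of top edges, running from the floor to the underside of the top.

B is an open-topped rectangular box: outside dimensions 512×466×225 mm, with a uniform wall and base thickness of 17 mm. The base is a full 512×466 slab on the floor; four walls sit on top of the base. The front and back walls (the −y and +y sides) span the full width; the two side walls fit between them.

C is a simple wooden stool: a rectangular seat 308 mm (x) by 320 mm (y), 41 mm thick, top face at z = 434 mm, on four round legs, each 32 mm in diameter. The legs rest on z = 0, each leg's axis is inset half a diameter from the nearest pair of seat edges (so the leg's bounding box is flush with the corner).

The open box is on top of the table, centred. Three stools sit around the table at the −y, −x, +x sides.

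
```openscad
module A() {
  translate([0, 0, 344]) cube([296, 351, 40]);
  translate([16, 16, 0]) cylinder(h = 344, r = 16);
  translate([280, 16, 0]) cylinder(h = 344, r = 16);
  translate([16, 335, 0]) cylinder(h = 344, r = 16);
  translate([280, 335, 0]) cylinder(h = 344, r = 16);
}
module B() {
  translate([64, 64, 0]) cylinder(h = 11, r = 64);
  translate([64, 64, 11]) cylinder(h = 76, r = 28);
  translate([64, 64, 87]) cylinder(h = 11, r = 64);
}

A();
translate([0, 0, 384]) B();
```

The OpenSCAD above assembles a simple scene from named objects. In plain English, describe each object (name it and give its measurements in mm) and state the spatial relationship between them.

A is a four-legged stool. The seat is a 296×351×40 mm slab whose top surface is at z = 384 mm; four round legs, each 32 mm in diameter, run from the floor (z = 0) to the underside of the seat, each leg's axis is inset half a diameter from the nearest pair of seat edges (so the leg's bounding box is flush with the corner).

B is a spool: two coaxial disc flanges of radius 64 mm and thickness 11 mm, joined by a core cylinder of radius 28 mm and height 76 mm. The lower flange rests on z = 0 and the three cylinders share a vertical axis.

The spool is on top of the stool.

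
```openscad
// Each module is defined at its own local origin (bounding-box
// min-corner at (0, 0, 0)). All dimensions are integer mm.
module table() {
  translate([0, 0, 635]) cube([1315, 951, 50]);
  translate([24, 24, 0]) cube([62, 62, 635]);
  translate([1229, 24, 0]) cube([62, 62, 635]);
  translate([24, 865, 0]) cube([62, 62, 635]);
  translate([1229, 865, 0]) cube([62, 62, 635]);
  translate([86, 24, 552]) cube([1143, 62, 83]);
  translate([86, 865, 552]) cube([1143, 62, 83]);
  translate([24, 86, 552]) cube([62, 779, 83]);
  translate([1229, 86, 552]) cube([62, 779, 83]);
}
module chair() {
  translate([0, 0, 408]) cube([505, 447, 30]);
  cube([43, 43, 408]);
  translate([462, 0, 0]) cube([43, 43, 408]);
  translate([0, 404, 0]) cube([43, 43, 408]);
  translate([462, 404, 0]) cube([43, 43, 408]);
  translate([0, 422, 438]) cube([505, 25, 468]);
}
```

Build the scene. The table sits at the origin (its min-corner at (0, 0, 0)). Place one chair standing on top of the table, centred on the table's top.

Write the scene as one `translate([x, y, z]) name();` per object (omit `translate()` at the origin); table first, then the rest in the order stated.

table();
translate([405, 252, 685]) chair();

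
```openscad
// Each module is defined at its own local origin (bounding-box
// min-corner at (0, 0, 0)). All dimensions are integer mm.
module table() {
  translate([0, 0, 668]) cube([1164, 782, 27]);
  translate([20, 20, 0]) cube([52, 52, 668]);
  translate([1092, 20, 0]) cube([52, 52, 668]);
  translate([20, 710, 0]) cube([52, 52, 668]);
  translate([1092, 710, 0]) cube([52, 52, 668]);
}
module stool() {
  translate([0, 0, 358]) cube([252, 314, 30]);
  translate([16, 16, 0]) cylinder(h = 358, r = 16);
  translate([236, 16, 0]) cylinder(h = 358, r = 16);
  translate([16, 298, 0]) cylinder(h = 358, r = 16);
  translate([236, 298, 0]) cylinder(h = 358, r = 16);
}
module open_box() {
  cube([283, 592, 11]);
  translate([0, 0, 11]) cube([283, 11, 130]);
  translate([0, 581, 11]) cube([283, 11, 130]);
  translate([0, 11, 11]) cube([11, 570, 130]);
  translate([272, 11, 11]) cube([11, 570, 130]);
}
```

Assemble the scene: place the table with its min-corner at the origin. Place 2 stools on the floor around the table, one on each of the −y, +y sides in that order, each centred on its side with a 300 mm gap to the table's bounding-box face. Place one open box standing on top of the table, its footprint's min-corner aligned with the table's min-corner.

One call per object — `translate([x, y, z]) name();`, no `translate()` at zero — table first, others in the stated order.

table();
translate([456, -614, 0]) stool();
translate([456, 1082, 0]) stool();
translate([0, 0, 695]) open_box();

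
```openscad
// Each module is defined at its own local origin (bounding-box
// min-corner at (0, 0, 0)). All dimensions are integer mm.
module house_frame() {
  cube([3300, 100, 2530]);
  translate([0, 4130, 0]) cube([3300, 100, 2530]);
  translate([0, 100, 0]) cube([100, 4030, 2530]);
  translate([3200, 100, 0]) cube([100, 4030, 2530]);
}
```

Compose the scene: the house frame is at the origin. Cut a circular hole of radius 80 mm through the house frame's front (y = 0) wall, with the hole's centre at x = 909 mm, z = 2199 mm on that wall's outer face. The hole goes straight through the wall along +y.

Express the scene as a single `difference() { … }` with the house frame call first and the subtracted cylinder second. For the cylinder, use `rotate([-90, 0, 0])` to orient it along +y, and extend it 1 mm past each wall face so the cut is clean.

difference() {
  house_frame();
  translate([909, -1, 2199]) rotate([-90, 0, 0]) cylinder(h = 102, r = 80);
}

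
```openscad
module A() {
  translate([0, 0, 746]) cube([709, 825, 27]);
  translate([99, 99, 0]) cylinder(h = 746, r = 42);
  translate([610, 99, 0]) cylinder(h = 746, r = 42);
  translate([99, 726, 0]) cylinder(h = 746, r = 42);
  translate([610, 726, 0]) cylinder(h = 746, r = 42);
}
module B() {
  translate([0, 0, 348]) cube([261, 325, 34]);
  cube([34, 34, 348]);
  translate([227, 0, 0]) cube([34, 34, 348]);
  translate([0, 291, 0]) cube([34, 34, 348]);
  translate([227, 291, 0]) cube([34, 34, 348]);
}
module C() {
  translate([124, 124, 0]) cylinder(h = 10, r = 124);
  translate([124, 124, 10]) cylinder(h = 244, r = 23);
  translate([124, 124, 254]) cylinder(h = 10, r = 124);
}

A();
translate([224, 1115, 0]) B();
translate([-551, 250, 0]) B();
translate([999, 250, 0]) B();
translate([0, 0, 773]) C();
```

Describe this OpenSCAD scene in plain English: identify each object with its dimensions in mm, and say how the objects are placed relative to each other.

A is a table with a 709×825 mm rectangular top, 27 mm thick, top surface at z = 773 mm, supported by four round legs of 84 mm diameter, each leg's bounding box inset 57 mm from the nearest pair of top edges, running from the floor.

B is a simple wooden stool: a rectangular seat 261 mm (x) by 325 mm (y), 34 mm thick, top face at z = 382 mm, on four square legs, each 34×34 mm in cross-section. The legs rest on z = 0, each flush with a corner of the seat.

C is a spool: two coaxial disc flanges of radius 124 mm and thickness 10 mm, joined by a core cylinder of radius 23 mm and height 244 mm. The lower flange rests on z = 0 and the three cylinders share a vertical axis.

Three stools sit around the table at the +y, −x, +x sides. The spool is on top of the table.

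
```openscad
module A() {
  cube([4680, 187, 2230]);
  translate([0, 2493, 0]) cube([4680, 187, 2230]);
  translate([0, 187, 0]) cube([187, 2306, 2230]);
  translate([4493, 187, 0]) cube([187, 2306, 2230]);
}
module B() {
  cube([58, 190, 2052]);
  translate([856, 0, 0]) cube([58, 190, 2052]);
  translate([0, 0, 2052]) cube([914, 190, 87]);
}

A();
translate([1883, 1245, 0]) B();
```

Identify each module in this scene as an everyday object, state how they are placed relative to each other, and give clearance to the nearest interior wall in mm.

A is a house frame. B is a door frame. The door frame sits inside the house frame, centred. The clearance to the nearest interior wall is 1058 mm.

Clearances: x = 1696, y = 1058; minimum 1058 mm.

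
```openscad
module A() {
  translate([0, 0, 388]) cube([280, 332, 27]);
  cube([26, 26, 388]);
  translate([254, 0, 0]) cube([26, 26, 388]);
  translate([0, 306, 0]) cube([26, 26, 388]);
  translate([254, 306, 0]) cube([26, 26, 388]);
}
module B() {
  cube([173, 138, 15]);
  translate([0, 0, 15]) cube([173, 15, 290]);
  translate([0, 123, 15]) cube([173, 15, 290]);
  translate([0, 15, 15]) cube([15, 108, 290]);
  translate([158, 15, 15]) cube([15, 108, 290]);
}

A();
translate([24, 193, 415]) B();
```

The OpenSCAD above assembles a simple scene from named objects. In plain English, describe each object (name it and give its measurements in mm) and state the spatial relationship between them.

A is a four-legged stool. The seat is a 280×332×27 mm slab whose top surface is at z = 415 mm; four square legs, each 26×26 mm in cross-section, run from the floor (z = 0) to the underside of the seat, each flush with a corner of the seat.

B is an open-topped rectangular box: outside dimensions 173×138×305 mm, with a uniform wall and base thickness of 15 mm. The base is a full 173×138 slab on the floor; four walls sit on top of the base. The front and back walls (the −y and +y sides) span the full width; the two side walls fit between them.

The open box is on top of the stool.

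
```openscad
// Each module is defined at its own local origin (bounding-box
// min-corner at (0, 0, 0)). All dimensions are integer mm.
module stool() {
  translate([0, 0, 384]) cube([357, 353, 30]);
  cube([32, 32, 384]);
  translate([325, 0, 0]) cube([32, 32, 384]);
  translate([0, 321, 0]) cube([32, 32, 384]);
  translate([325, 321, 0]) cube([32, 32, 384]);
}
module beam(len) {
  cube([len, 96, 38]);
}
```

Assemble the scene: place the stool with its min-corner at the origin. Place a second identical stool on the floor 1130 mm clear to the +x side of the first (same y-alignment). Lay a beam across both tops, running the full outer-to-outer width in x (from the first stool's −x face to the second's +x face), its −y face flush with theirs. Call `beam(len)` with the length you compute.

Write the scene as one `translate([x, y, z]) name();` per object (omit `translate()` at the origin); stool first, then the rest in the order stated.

stool();
translate([1487, 0, 0]) stool();
translate([0, 0, 414]) beam(1844);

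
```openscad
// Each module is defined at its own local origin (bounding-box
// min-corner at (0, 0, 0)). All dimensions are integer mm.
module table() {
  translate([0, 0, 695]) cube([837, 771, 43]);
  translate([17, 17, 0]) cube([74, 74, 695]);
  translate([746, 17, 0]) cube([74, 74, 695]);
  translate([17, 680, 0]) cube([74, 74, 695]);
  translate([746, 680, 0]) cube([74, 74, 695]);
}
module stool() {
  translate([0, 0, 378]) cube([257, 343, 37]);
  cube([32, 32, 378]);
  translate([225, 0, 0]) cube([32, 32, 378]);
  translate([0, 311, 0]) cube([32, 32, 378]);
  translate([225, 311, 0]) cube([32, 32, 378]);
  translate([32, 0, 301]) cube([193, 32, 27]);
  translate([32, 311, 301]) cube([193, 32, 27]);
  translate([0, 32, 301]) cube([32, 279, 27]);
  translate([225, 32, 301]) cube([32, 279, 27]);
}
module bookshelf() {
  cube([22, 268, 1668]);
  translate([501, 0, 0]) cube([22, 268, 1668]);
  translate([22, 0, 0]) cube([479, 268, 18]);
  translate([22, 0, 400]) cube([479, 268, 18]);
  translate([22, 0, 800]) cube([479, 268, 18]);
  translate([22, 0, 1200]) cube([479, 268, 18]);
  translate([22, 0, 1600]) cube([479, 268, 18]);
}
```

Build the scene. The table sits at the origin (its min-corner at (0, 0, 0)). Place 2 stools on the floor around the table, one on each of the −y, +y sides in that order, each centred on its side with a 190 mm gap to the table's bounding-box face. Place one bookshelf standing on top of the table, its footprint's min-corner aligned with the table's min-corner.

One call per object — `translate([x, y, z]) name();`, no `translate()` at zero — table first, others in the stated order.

table();
translate([290, -533, 0]) stool();
translate([290, 961, 0]) stool();
translate([0, 0, 738]) bookshelf();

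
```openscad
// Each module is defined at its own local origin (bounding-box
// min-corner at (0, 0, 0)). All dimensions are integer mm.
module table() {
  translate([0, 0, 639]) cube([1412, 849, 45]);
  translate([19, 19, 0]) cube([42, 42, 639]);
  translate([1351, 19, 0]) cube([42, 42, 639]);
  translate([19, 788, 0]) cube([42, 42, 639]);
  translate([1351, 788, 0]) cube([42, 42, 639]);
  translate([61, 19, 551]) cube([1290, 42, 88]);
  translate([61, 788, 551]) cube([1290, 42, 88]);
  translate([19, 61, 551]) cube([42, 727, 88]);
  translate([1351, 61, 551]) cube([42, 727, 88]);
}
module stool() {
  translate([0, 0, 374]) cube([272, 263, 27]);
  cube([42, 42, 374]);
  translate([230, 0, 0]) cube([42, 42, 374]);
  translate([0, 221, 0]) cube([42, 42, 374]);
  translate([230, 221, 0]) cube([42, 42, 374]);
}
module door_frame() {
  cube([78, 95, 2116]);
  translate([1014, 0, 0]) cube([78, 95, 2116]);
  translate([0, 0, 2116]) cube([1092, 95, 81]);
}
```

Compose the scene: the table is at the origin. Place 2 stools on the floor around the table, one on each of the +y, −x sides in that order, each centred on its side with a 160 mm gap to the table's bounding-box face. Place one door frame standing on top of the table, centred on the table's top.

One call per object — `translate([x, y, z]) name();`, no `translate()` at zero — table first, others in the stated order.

table();
translate([570, 1009, 0]) stool();
translate([-432, 293, 0]) stool();
translate([160, 377, 684]) door_frame();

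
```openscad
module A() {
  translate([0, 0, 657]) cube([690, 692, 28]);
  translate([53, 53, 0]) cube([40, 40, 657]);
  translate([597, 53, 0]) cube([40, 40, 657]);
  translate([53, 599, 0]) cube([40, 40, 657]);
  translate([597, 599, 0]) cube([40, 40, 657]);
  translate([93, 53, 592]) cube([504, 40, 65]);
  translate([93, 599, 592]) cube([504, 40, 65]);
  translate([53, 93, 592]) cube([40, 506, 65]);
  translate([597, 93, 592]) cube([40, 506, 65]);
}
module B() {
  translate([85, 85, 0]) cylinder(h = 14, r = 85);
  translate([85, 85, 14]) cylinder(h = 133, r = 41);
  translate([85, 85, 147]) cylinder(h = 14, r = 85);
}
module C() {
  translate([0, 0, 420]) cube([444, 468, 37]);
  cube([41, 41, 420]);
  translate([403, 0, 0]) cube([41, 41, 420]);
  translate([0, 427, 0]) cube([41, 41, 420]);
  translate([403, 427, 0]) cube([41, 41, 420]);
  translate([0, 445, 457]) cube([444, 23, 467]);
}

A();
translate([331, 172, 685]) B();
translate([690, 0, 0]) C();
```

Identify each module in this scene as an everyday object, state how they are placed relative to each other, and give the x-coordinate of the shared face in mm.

The table's +x face and the chair's −x face are both at x = 690 mm.

A is a table. B is a spool. C is a chair. The spool is on top of the table. The chair is against the table's +x side, with their −y faces flush. The x-coordinate of the shared face is 690 mm.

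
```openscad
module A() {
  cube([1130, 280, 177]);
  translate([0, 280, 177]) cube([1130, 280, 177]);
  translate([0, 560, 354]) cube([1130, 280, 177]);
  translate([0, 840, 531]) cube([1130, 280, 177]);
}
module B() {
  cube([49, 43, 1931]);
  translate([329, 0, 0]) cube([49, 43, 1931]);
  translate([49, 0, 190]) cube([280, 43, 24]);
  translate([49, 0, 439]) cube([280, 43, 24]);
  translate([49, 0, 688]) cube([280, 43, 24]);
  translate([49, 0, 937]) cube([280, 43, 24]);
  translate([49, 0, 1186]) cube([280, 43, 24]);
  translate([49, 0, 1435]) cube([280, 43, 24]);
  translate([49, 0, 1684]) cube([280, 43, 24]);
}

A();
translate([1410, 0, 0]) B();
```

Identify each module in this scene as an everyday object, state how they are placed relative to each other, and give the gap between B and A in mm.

A is a staircase. B is a ladder. The ladder is on the floor beside the staircase on its +x side. The gap between the ladder and the staircase is 280 mm.

The ladder's nearest face is 280 mm from the staircase's +x face.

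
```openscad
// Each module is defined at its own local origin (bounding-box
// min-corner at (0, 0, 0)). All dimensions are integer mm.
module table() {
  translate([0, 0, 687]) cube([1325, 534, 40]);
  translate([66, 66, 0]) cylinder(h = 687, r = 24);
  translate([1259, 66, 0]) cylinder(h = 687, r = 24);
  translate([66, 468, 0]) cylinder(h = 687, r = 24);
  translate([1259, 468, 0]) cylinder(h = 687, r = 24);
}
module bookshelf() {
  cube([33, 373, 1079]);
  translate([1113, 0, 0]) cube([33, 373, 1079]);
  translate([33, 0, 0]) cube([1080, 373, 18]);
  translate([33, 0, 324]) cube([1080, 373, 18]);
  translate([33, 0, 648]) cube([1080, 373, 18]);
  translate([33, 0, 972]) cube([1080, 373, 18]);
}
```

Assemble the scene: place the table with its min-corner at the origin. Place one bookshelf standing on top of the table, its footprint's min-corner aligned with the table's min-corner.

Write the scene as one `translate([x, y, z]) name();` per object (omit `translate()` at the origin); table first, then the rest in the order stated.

table();
translate([0, 0, 727]) bookshelf();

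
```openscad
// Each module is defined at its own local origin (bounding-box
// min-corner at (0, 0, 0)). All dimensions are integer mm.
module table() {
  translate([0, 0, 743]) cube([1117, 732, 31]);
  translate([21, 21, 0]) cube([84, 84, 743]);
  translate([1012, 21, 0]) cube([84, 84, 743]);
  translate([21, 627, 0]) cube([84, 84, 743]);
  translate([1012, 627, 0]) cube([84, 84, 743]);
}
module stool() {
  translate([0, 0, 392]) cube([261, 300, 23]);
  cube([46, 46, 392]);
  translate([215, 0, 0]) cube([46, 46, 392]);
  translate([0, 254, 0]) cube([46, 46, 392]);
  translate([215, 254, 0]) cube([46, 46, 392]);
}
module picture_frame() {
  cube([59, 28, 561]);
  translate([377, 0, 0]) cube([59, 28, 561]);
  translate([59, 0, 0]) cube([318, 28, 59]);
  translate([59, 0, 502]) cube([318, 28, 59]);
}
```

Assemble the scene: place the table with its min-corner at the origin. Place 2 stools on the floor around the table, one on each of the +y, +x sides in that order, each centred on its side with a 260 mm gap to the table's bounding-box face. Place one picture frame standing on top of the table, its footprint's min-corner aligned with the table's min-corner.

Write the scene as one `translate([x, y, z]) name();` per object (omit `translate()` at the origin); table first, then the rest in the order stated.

table();
translate([428, 992, 0]) stool();
translate([1377, 216, 0]) stool();
translate([0, 0, 774]) picture_frame();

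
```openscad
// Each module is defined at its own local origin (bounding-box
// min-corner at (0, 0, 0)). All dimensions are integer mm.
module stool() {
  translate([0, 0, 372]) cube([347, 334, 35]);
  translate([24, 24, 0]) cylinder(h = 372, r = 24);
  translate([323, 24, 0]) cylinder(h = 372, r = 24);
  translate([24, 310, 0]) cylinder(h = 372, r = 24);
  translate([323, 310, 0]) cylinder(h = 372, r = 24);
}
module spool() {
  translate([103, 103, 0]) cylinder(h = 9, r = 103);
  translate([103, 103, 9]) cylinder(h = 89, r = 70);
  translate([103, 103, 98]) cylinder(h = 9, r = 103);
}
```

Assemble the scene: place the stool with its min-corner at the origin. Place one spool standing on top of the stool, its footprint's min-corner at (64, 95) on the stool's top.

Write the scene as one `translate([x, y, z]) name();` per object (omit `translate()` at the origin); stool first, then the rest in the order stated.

stool();
translate([64, 95, 407]) spool();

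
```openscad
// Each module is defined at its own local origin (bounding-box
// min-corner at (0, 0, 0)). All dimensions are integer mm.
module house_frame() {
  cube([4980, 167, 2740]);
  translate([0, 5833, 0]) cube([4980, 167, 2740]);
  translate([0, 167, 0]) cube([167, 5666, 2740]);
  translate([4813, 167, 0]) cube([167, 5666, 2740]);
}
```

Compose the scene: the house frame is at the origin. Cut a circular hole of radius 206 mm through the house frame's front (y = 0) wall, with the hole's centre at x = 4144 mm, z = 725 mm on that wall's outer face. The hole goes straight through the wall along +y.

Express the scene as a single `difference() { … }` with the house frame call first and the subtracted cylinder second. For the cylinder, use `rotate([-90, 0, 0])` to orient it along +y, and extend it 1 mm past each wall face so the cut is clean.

difference() {
  house_frame();
  translate([4144, -1, 725]) rotate([-90, 0, 0]) cylinder(h = 169, r = 206);
}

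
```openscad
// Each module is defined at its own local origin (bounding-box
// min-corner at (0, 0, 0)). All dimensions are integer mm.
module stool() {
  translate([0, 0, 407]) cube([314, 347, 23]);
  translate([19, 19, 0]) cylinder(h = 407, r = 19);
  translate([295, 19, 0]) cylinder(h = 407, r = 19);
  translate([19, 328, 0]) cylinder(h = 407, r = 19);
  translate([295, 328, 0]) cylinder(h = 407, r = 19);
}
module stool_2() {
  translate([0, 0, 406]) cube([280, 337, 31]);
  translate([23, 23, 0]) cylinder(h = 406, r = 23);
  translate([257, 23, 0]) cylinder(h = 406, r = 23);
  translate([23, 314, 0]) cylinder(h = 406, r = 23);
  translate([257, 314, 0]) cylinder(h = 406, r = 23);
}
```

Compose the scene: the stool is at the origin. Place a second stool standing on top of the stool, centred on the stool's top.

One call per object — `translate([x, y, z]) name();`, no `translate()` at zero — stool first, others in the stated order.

stool();
translate([17, 5, 430]) stool_2();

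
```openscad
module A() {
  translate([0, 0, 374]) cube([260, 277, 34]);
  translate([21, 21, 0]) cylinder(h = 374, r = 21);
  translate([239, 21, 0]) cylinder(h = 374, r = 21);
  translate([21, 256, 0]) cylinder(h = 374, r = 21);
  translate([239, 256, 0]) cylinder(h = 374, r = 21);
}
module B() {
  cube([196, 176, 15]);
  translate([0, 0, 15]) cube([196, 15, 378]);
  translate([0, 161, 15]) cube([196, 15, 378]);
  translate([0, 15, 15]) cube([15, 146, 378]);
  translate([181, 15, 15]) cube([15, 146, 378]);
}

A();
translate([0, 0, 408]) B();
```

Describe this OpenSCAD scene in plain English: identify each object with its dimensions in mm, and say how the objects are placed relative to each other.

A is a four-legged stool. The seat is a 260×277×34 mm slab whose top surface is at z = 408 mm; four round legs, each 42 mm in diameter, run from the floor (z = 0) to the underside of the seat, each leg's axis is inset half a diameter from the nearest pair of seat edges (so the leg's bounding box is flush with the corner).

B is an open-topped rectangular box: outside dimensions 196×176×393 mm, with a uniform wall and base thickness of 15 mm. The base is a full 196×176 slab on the floor; four walls sit on top of the base. The front and back walls (the −y and +y sides) span the full width; the two side walls fit between them.

The open box is on top of the stool.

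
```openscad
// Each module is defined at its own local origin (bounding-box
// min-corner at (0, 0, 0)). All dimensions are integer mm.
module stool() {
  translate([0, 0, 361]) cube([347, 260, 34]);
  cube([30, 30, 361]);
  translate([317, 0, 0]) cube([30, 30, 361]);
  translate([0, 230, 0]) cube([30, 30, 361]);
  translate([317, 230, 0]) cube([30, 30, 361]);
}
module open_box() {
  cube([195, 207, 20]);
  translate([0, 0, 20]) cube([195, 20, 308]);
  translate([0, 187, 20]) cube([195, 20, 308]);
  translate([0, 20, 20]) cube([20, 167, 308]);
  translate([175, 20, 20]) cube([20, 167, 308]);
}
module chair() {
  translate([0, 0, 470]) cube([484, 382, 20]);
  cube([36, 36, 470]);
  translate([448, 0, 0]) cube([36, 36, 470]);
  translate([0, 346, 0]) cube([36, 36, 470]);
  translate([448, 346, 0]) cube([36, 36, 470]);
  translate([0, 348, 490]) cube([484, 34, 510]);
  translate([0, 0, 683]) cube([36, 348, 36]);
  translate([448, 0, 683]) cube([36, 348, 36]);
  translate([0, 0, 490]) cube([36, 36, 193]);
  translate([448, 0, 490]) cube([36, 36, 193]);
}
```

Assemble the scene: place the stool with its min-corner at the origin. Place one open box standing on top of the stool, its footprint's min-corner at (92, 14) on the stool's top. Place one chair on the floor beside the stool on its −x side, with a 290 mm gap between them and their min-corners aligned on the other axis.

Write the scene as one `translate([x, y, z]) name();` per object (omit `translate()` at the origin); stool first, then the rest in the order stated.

stool();
translate([92, 14, 395]) open_box();
translate([-774, 0, 0]) chair();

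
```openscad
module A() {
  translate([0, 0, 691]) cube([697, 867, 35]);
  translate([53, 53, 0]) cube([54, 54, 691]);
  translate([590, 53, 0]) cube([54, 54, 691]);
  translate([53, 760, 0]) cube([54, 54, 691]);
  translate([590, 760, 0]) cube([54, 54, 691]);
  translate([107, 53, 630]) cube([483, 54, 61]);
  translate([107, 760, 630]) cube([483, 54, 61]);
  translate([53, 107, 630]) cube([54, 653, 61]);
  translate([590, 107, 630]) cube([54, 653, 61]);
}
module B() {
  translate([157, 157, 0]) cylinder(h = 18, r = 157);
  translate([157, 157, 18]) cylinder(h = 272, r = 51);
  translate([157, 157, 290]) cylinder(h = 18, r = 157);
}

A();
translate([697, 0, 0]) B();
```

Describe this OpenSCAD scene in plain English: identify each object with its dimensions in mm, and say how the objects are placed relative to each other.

A is a table with a 697×867 mm rectangular top, 35 mm thick, top surface at z = 726 mm, supported by four 54×54 mm square legs, each inset 53 mm from the nearest pair of top edges, running from the floor. Four apron rails, 54 mm thick and 61 mm tall, run between adjacent legs with their top edges flush with the underside of the top and their outer faces flush with the legs' outer faces.

B is a spool: two coaxial disc flanges of radius 157 mm and thickness 18 mm, joined by a core cylinder of radius 51 mm and height 272 mm. The lower flange rests on z = 0 and the three cylinders share a vertical axis.

The spool is against the table's +x side, with their −y faces flush.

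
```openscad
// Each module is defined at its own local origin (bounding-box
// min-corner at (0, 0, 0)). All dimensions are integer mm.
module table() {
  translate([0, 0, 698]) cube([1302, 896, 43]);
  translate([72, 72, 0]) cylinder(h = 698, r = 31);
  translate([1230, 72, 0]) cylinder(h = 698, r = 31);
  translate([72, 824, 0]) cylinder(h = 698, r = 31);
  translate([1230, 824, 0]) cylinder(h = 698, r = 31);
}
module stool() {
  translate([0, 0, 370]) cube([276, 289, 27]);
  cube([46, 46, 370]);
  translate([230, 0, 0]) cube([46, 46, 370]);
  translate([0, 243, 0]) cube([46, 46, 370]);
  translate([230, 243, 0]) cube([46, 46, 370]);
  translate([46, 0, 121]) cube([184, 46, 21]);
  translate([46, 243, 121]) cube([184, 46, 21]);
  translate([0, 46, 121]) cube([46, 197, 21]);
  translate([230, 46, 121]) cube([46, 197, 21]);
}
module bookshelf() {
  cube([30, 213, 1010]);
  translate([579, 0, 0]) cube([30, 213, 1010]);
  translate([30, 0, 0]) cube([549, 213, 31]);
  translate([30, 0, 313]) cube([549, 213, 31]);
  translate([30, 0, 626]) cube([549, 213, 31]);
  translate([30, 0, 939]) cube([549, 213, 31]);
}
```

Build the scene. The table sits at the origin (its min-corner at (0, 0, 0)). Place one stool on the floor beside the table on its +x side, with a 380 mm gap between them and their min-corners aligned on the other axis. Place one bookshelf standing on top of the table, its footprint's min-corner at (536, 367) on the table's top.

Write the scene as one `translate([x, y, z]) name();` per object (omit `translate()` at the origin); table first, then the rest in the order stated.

table();
translate([1682, 0, 0]) stool();
translate([536, 367, 741]) bookshelf();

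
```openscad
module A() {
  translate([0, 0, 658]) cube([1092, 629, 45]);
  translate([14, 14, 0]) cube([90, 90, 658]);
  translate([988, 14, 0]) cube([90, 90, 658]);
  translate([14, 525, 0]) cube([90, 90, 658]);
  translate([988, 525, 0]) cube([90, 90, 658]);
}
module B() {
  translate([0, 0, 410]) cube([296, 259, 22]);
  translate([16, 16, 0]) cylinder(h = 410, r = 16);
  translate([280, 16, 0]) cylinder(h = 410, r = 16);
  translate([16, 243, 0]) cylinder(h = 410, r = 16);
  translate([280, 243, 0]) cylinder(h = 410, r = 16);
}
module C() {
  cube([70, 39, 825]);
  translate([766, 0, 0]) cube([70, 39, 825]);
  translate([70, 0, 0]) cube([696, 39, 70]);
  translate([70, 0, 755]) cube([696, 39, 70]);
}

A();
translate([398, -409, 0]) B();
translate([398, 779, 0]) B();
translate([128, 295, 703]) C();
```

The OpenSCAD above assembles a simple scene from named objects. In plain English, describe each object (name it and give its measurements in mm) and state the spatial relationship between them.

A is a rectangular dining table. The top is 1092×629×45 mm with its upper surface at z = 703 mm. It stands on four 90×90 mm square legs, each inset 14 mm from the nearest pair of top edges, running from the floor to the underside of the top.

B is a simple wooden stool: a rectangular seat 296 mm (x) by 259 mm (y), 22 mm thick, top face at z = 432 mm, on four round legs, each 32 mm in diameter. The legs rest on z = 0, each leg's axis is inset half a diameter from the nearest pair of seat edges (so the leg's bounding box is flush with the corner).

C is a rectangular picture frame lying in the x–z plane (depth along y). The opening is 696 mm wide (x) by 685 mm tall (z), surrounded by a border 70 mm wide on all four sides. The frame is 39 mm deep and is made of two full-height vertical stiles with two horizontal rails fitted between them.

Two stools sit around the table at the −y, +y sides. The picture frame is on top of the table, centred.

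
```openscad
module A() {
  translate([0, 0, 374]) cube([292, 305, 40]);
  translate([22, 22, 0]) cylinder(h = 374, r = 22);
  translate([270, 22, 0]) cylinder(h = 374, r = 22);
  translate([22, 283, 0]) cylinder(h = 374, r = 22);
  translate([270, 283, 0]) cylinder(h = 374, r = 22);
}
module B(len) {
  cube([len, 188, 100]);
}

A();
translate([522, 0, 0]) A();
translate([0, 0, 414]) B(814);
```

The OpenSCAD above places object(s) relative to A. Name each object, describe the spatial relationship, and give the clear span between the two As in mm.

Second stool starts at x = 522; first ends at x = 292; clear span = 522 − 292 = 230 mm.

A is a stool. B is a beam. A beam spans the tops of two stools. The clear span between the two stools is 230 mm.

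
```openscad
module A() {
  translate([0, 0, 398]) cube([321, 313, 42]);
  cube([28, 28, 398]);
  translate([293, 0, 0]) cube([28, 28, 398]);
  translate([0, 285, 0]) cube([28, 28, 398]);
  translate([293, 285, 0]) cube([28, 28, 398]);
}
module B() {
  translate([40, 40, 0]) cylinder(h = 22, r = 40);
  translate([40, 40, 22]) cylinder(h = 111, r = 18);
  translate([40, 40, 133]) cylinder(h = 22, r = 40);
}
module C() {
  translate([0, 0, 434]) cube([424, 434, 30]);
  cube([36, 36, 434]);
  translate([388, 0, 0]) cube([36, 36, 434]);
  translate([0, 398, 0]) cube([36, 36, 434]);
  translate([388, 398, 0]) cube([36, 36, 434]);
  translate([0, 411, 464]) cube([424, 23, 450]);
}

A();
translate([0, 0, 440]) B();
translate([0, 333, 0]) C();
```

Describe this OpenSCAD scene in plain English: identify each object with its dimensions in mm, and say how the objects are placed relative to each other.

A is a four-legged stool. The seat is a 321×313×42 mm slab whose top surface is at z = 440 mm; four square legs, each 28×28 mm in cross-section, run from the floor (z = 0) to the underside of the seat, each flush with a corner of the seat.

B is a spool: two coaxial disc flanges of radius 40 mm and thickness 22 mm, joined by a core cylinder of radius 18 mm and height 111 mm. The lower flange rests on z = 0 and the three cylinders share a vertical axis.

C is a chair. The seat is a 424×434×30 mm slab with its top at z = 464 mm, on four 36×36 mm corner legs (flush with the seat edges, standing on z = 0). A flat backrest 23 mm thick, 450 mm tall, spans the full seat width and rises from the seat top along its +y edge, rear face flush with the rear of the seat.

The spool is on top of the stool. The chair is on the floor beside the stool on its +y side.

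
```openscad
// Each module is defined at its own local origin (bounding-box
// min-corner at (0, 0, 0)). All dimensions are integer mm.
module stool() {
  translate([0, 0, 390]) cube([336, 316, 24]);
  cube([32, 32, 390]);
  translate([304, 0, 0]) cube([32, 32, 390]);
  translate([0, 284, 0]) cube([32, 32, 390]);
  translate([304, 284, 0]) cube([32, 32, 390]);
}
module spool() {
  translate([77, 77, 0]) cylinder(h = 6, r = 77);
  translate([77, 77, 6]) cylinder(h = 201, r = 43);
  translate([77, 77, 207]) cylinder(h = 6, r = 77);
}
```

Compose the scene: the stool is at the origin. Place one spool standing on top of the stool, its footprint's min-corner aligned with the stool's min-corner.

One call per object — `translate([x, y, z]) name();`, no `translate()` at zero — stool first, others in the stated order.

stool();
translate([0, 0, 414]) spool();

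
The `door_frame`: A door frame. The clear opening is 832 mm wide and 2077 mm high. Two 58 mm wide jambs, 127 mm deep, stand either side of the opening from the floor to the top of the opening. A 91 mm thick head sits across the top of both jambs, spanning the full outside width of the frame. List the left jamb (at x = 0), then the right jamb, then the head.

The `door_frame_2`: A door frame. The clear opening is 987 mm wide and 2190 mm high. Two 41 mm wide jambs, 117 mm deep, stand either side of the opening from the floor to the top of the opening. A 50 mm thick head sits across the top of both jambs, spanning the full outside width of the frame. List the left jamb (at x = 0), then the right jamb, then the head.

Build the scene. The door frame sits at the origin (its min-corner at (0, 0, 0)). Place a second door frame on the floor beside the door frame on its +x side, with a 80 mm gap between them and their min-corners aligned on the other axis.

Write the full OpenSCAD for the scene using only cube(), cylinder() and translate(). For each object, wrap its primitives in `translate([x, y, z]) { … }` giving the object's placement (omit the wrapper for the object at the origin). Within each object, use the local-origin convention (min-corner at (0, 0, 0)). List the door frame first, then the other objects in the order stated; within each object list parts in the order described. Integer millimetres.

cube([58, 127, 2077]);
translate([890, 0, 0]) cube([58, 127, 2077]);
translate([0, 0, 2077]) cube([948, 127, 91]);
translate([1028, 0, 0]) {
  cube([41, 117, 2190]);
  translate([1028, 0, 0]) cube([41, 117, 2190]);
  translate([0, 0, 2190]) cube([1069, 117, 50]);
}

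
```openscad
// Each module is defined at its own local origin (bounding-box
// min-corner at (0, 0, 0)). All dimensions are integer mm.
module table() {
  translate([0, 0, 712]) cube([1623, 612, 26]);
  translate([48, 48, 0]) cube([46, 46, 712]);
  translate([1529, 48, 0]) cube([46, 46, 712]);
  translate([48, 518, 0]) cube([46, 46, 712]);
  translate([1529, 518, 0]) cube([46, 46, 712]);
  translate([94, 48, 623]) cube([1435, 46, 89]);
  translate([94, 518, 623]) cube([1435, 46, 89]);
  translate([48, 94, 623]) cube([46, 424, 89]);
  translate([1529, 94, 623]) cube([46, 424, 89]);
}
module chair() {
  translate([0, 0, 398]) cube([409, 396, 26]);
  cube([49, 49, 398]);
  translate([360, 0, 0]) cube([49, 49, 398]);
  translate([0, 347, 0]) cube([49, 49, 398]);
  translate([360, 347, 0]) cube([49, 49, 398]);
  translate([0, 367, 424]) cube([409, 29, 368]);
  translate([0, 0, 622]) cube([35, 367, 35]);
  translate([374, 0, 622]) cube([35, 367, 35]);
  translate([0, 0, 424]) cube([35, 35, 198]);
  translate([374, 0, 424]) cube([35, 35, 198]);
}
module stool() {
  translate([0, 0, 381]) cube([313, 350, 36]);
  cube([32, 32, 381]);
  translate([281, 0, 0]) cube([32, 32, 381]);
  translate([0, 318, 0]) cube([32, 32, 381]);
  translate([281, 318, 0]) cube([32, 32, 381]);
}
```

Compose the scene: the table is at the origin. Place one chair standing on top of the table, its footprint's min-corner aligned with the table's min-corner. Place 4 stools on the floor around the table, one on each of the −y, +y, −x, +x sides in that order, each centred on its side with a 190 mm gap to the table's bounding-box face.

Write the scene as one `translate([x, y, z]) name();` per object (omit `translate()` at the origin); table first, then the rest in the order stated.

table();
translate([0, 0, 738]) chair();
translate([655, -540, 0]) stool();
translate([655, 802, 0]) stool();
translate([-503, 131, 0]) stool();
translate([1813, 131, 0]) stool();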